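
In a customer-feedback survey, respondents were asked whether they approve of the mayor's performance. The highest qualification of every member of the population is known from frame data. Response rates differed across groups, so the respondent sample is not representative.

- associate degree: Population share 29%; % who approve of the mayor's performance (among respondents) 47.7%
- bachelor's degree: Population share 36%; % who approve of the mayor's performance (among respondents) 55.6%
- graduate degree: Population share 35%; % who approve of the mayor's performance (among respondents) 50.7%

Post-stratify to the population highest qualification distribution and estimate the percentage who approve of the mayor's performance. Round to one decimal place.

Each cell contributes population-share × respondent value:
  associate degree: 0.29 × 47.7 = 13.833
  bachelor's degree: 0.36 × 55.6 = 20.016
  graduate degree: 0.35 × 50.7 = 17.745
Post-stratified estimate = 51.594 → 51.6%.

51.6%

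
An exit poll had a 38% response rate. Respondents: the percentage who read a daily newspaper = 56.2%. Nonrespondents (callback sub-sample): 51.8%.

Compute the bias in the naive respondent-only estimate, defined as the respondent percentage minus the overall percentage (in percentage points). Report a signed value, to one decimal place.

Nonresponse fraction = 1 − 0.38 = 0.62.
Bias = (nonresponse fraction) × (respondent percentage − nonrespondent percentage)
     = 0.62 × (56.2 − 51.8) = 0.62 × 4.4 = 2.728.

+2.7 percentage points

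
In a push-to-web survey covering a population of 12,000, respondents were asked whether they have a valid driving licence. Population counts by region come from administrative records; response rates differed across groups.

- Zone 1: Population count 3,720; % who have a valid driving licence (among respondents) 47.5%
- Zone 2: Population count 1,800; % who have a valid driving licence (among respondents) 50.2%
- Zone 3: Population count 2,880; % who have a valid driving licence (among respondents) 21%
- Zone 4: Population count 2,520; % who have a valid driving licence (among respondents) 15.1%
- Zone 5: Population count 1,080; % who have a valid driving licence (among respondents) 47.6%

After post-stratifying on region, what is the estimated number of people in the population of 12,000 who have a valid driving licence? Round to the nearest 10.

4,170

Each cell contributes its population count × the respondent rate:
  Zone 1: 3,720 × 47.5% = 1767
  Zone 2: 1,800 × 50.2% = 903.6
  Zone 3: 2,880 × 21% = 604.8
  Zone 4: 2,520 × 15.1% = 380.52
  Zone 5: 1,080 × 47.6% = 514.08
Estimated total = 4170 → 4,170.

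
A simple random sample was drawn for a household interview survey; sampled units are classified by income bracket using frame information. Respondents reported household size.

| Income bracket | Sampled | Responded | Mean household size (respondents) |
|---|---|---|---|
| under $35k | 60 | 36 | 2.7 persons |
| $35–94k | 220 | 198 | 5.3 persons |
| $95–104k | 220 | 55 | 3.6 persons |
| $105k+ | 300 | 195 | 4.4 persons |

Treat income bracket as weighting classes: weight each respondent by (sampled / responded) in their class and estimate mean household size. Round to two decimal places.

4.30

Response rates by class: under $35k 36/60 = 60%, $35–94k 198/220 = 90%, $95–104k 55/220 = 25%, $105k+ 195/300 = 65%.
With weight = n_sampled/n_responded per class, the weighted class total is n_sampled:
  under $35k: 60 × 2.7 = 162
  $35–94k: 220 × 5.3 = 1166
  $95–104k: 220 × 3.6 = 792
  $105k+: 300 × 4.4 = 1320
Adjusted estimate = 3440 / 800 = 4.3 → 4.30.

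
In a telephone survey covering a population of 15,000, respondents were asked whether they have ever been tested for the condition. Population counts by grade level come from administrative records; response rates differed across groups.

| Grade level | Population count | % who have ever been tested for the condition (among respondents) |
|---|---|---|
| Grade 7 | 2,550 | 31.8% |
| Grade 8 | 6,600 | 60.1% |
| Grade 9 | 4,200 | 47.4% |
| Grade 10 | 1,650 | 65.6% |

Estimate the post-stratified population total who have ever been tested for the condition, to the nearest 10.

Apply each group's respondent rate to its population count:
  Grade 7: 2,550 × 31.8% = 810.9
  Grade 8: 6,600 × 60.1% = 3966.6
  Grade 9: 4,200 × 47.4% = 1990.8
  Grade 10: 1,650 × 65.6% = 1082.4
Estimated total = 7850.7 → 7,850.

7,850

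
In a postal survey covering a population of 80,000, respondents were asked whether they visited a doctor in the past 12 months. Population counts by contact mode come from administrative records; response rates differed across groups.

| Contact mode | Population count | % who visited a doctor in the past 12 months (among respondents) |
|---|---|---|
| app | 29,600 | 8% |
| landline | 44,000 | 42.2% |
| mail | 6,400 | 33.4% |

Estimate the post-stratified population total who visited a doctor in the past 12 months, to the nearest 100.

23,100

Apply each group's respondent rate to its population count:
  app: 29,600 × 8% = 2368
  landline: 44,000 × 42.2% = 18,568
  mail: 6,400 × 33.4% = 2137.6
Estimated total = 23073.6 → 23,100.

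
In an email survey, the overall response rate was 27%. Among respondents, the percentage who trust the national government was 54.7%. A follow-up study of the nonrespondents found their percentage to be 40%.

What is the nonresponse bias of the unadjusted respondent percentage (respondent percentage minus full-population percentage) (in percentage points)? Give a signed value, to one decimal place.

+10.7 percentage points

Nonresponse fraction = 1 − 0.27 = 0.73.
Bias = (nonresponse fraction) × (respondent percentage − nonrespondent percentage)
     = 0.73 × (54.7 − 40) = 0.73 × 14.7 = 10.731.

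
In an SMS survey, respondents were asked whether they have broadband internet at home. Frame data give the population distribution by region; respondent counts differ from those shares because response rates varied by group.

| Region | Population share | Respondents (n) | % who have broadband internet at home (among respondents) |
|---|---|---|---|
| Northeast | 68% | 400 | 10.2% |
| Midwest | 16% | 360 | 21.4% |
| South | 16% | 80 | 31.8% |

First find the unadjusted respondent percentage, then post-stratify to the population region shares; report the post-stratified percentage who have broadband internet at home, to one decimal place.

15.4%

Without adjustment, the pooled respondent share is:
  (400/840)×10.2 + (360/840)×21.4 + (80/840)×31.8 = 17.0571%
Reweighting by population region shares:
  0.68×10.2 + 0.16×21.4 + 0.16×31.8 = 15.448%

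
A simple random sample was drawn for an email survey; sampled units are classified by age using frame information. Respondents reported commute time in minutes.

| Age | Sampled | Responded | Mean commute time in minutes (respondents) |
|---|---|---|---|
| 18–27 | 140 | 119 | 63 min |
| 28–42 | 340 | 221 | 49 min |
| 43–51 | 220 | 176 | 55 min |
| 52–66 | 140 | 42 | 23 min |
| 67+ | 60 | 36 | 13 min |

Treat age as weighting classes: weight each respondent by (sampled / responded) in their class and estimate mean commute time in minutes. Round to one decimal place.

46.2

Class response rates: 18–27 119/140 = 85%, 28–42 221/340 = 65%, 43–51 176/220 = 80%, 52–66 42/140 = 30%, 67+ 36/60 = 60%.
Each respondent's weight = sampled/responded in their class; summing within a class gives n_sampled, so:
  18–27: 140 × 63 = 8820
  28–42: 340 × 49 = 16,660
  43–51: 220 × 55 = 12,100
  52–66: 140 × 23 = 3220
  67+: 60 × 13 = 780
Adjusted estimate = 41,580 / 900 = 46.2 → 46.2.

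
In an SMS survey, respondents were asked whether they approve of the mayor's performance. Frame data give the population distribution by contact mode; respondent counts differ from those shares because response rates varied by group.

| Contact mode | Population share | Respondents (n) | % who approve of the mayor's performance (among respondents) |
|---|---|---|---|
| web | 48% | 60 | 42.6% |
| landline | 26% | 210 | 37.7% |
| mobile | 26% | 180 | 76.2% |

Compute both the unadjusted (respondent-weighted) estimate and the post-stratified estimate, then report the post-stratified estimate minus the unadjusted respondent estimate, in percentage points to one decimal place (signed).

Unadjusted (pooled respondent) estimate weights by respondent counts:
  (60/450)×42.6 + (210/450)×37.7 + (180/450)×76.2 = 53.7533%
Post-stratifying to population shares instead:
  0.48×42.6 + 0.26×37.7 + 0.26×76.2 = 50.062%
Difference = 50.062 − 53.7533 = -3.6913 pp.

-3.7 percentage points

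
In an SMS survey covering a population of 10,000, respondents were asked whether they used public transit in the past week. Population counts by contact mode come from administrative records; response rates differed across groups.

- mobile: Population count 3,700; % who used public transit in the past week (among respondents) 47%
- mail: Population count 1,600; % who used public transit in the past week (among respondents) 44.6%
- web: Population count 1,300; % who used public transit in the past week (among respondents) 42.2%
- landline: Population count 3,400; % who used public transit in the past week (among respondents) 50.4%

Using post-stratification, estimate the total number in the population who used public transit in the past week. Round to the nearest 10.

Estimated count per cell = population count × respondent percentage:
  mobile: 3,700 × 47% = 1739
  mail: 1,600 × 44.6% = 713.6
  web: 1,300 × 42.2% = 548.6
  landline: 3,400 × 50.4% = 1713.6
Estimated total = 4714.8 → 4,710.

4,710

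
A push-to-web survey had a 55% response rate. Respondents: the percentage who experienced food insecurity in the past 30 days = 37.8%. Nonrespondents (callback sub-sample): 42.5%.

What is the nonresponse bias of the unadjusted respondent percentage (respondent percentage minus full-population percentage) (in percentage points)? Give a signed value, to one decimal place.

-2.1 percentage points

Nonresponse fraction = 1 − 0.55 = 0.45.
Bias = (nonresponse fraction) × (respondent percentage − nonrespondent percentage)
     = 0.45 × (37.8 − 42.5) = 0.45 × -4.7 = -2.115.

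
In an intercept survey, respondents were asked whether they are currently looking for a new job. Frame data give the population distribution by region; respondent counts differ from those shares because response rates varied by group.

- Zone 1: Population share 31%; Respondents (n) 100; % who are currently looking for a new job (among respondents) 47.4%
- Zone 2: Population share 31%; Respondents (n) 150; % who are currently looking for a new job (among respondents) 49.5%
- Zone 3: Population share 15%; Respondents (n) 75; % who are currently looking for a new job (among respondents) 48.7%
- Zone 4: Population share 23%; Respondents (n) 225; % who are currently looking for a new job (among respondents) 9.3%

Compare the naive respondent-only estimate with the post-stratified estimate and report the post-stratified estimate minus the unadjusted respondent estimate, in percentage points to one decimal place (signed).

+6.9 percentage points

Naive respondent-only estimate (weights = respondent counts):
  (100/550)×47.4 + (150/550)×49.5 + (75/550)×48.7 + (225/550)×9.3 = 32.5636%
Post-stratified estimate weights by population shares:
  0.31×47.4 + 0.31×49.5 + 0.15×48.7 + 0.23×9.3 = 39.483%
Difference = 39.483 − 32.5636 = 6.9194 pp.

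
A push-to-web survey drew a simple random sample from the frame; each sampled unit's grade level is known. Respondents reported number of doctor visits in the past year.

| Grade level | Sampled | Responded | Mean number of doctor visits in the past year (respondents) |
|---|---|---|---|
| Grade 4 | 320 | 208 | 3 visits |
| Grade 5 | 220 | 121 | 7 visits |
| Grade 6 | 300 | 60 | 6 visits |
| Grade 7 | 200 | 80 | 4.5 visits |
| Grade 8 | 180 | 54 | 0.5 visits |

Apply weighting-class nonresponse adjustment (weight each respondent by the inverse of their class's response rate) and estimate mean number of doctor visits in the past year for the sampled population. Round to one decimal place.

4.3

Class response rates: Grade 4 208/320 = 65%, Grade 5 121/220 = 55%, Grade 6 60/300 = 20%, Grade 7 80/200 = 40%, Grade 8 54/180 = 30%.
Weighting each respondent by the inverse class response rate inflates each class back to its sampled size, so the class weight is n_sampled:
  Grade 4: 320 × 3 = 960
  Grade 5: 220 × 7 = 1540
  Grade 6: 300 × 6 = 1800
  Grade 7: 200 × 4.5 = 900
  Grade 8: 180 × 0.5 = 90
Adjusted estimate = 5290 / 1,220 = 4.33607 → 4.3.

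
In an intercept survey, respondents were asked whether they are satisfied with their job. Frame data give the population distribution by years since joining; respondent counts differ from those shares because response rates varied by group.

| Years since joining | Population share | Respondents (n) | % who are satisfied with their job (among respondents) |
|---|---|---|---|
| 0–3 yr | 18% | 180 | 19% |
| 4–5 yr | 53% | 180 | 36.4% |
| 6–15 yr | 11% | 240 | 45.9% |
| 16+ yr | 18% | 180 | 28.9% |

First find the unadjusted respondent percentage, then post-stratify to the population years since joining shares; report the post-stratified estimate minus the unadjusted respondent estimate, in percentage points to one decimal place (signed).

-0.6 percentage points

Without adjustment, the pooled respondent share is:
  (180/780)×19 + (180/780)×36.4 + (240/780)×45.9 + (180/780)×28.9 = 33.5769%
Reweighting by population years since joining shares:
  0.18×19 + 0.53×36.4 + 0.11×45.9 + 0.18×28.9 = 32.963%
Difference = 32.963 − 33.5769 = -0.6139 pp.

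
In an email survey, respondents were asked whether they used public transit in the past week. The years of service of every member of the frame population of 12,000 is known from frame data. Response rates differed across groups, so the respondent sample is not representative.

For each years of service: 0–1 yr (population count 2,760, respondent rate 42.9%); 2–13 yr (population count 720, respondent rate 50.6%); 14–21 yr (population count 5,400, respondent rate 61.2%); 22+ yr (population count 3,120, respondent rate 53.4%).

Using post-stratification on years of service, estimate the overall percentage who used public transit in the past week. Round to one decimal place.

54.3%

Each cell contributes population-share × respondent value:
  0–1 yr: (2,760/12,000) × 42.9 = 9.867
  2–13 yr: (720/12,000) × 50.6 = 3.036
  14–21 yr: (5,400/12,000) × 61.2 = 27.54
  22+ yr: (3,120/12,000) × 53.4 = 13.884
Post-stratified estimate = 54.327 → 54.3%.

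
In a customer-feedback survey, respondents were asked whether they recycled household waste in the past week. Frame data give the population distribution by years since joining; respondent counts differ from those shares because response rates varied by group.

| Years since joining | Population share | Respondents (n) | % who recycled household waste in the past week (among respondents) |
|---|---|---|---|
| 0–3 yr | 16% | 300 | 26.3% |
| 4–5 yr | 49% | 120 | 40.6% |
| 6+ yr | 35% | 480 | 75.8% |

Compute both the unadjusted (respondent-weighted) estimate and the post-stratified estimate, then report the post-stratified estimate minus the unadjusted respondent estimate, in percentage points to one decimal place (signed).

-4.0 percentage points

Naive respondent-only estimate (weights = respondent counts):
  (300/900)×26.3 + (120/900)×40.6 + (480/900)×75.8 = 54.6067%
Post-stratified estimate weights by population shares:
  0.16×26.3 + 0.49×40.6 + 0.35×75.8 = 50.632%
Difference = 50.632 − 54.6067 = -3.9747 pp.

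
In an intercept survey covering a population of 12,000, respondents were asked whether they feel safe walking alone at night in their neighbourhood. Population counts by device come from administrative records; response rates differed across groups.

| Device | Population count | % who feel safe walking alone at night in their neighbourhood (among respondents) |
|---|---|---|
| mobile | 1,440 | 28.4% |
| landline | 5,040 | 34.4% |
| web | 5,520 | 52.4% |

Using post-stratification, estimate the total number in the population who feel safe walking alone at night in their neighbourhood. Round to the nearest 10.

5,040

Apply each group's respondent rate to its population count:
  mobile: 1,440 × 28.4% = 408.96
  landline: 5,040 × 34.4% = 1733.76
  web: 5,520 × 52.4% = 2892.48
Estimated total = 5035.2 → 5,040.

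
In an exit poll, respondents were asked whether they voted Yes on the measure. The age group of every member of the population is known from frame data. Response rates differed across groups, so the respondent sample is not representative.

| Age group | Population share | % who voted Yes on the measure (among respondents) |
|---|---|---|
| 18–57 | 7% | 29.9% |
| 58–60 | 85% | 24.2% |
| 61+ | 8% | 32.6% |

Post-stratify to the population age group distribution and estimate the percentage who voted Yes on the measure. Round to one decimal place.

Each cell contributes population-share × respondent value:
  18–57: 0.07 × 29.9 = 2.093
  58–60: 0.85 × 24.2 = 20.57
  61+: 0.08 × 32.6 = 2.608
Post-stratified estimate = 25.271 → 25.3%.

25.3%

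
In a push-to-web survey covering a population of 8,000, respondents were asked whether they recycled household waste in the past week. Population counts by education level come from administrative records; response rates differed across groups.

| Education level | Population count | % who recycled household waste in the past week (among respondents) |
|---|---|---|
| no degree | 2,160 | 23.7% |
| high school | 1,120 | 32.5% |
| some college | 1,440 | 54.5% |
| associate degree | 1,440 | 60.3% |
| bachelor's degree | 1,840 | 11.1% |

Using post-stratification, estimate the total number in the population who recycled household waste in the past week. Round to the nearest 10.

2,730

Apply each group's respondent rate to its population count:
  no degree: 2,160 × 23.7% = 511.92
  high school: 1,120 × 32.5% = 364
  some college: 1,440 × 54.5% = 784.8
  associate degree: 1,440 × 60.3% = 868.32
  bachelor's degree: 1,840 × 11.1% = 204.24
Estimated total = 2733.28 → 2,730.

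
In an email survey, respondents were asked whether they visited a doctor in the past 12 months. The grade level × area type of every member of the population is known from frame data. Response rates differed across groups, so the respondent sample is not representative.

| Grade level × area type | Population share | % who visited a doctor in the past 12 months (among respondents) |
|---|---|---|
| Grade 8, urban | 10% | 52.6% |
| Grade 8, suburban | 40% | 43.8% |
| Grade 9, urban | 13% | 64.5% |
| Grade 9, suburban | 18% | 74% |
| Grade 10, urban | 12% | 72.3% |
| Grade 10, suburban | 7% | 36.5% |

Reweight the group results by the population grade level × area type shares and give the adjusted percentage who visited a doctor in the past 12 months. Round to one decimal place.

55.7%

Post-stratification weights by population share, not respondent share:
  Grade 8, urban: 0.1 × 52.6 = 5.26
  Grade 8, suburban: 0.4 × 43.8 = 17.52
  Grade 9, urban: 0.13 × 64.5 = 8.385
  Grade 9, suburban: 0.18 × 74 = 13.32
  Grade 10, urban: 0.12 × 72.3 = 8.676
  Grade 10, suburban: 0.07 × 36.5 = 2.555
Post-stratified estimate = 55.716 → 55.7%.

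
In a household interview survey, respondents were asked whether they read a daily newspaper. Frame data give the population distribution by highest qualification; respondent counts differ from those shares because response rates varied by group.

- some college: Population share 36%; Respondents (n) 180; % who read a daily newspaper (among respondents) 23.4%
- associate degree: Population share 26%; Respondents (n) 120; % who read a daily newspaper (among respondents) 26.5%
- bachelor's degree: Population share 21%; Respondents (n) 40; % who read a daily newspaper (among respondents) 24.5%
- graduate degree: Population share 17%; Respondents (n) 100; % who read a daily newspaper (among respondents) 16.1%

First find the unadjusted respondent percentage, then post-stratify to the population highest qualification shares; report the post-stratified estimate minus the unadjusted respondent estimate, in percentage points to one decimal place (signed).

Naive respondent-only estimate (weights = respondent counts):
  (180/440)×23.4 + (120/440)×26.5 + (40/440)×24.5 + (100/440)×16.1 = 22.6864%
Post-stratifying to population shares instead:
  0.36×23.4 + 0.26×26.5 + 0.21×24.5 + 0.17×16.1 = 23.196%
Difference = 23.196 − 22.6864 = 0.5096 pp.

+0.5 percentage points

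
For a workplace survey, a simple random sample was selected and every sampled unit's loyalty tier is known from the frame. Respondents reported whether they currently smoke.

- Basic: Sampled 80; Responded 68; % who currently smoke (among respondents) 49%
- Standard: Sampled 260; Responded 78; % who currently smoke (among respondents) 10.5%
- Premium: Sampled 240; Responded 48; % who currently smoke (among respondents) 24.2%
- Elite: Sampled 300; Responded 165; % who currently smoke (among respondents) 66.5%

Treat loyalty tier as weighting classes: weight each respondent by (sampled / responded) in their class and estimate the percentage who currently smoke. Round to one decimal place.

Response rates by class: Basic 68/80 = 85%, Standard 78/260 = 30%, Premium 48/240 = 20%, Elite 165/300 = 55%.
Inverse-response-rate weighting restores each class to its sampled count, so class totals weight by n_sampled:
  Basic: 80 × 49 = 3920
  Standard: 260 × 10.5 = 2730
  Premium: 240 × 24.2 = 5808
  Elite: 300 × 66.5 = 19,950
Adjusted estimate = 32,408 / 880 = 36.8273 → 36.8%.

36.8%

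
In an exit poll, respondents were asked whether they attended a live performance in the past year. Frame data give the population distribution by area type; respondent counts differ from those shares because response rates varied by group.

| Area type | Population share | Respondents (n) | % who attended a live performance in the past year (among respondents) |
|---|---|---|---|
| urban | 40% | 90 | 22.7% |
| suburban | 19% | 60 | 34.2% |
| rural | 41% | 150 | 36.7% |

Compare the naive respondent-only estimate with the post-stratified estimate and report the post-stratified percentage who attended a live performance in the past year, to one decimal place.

Naive respondent-only estimate (weights = respondent counts):
  (90/300)×22.7 + (60/300)×34.2 + (150/300)×36.7 = 32%
Post-stratified estimate weights by population shares:
  0.4×22.7 + 0.19×34.2 + 0.41×36.7 = 30.625%

30.6%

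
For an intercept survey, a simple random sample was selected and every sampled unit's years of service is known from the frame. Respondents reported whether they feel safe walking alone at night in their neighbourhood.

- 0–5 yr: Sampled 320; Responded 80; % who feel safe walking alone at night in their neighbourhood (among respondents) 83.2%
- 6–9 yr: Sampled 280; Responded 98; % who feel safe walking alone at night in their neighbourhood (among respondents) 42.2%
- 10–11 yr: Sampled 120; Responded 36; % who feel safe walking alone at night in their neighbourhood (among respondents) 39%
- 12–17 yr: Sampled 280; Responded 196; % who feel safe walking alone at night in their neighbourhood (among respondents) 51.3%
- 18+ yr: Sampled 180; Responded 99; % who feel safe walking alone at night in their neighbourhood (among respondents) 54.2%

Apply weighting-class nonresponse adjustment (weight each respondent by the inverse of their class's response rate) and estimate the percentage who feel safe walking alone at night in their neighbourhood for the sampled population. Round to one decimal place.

Response rates by class: 0–5 yr 80/320 = 25%, 6–9 yr 98/280 = 35%, 10–11 yr 36/120 = 30%, 12–17 yr 196/280 = 70%, 18+ yr 99/180 = 55%.
With weight = n_sampled/n_responded per class, the weighted class total is n_sampled:
  0–5 yr: 320 × 83.2 = 26,624
  6–9 yr: 280 × 42.2 = 11,816
  10–11 yr: 120 × 39 = 4680
  12–17 yr: 280 × 51.3 = 14,364
  18+ yr: 180 × 54.2 = 9756
Adjusted estimate = 67,240 / 1,180 = 56.9831 → 57.0%.

57.0%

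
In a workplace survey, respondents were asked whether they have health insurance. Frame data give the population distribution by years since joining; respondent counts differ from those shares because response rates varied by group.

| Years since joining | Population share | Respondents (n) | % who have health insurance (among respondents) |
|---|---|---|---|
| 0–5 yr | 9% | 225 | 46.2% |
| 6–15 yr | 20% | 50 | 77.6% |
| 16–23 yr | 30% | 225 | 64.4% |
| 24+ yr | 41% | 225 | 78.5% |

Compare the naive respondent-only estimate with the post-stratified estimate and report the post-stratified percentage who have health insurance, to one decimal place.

71.2%

Naive respondent-only estimate (weights = respondent counts):
  (225/725)×46.2 + (50/725)×77.6 + (225/725)×64.4 + (225/725)×78.5 = 64.0379%
Post-stratifying to population shares instead:
  0.09×46.2 + 0.2×77.6 + 0.3×64.4 + 0.41×78.5 = 71.183%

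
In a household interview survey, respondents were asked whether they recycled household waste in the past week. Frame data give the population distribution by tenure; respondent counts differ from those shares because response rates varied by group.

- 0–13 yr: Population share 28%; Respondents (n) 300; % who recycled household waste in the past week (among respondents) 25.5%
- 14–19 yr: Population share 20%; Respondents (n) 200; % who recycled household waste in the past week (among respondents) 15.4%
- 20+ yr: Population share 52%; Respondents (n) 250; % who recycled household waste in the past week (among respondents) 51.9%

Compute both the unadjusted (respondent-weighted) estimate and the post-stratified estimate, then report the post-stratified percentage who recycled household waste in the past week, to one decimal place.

37.2%

Without adjustment, the pooled respondent share is:
  (300/750)×25.5 + (200/750)×15.4 + (250/750)×51.9 = 31.6067%
Post-stratified estimate weights by population shares:
  0.28×25.5 + 0.2×15.4 + 0.52×51.9 = 37.208%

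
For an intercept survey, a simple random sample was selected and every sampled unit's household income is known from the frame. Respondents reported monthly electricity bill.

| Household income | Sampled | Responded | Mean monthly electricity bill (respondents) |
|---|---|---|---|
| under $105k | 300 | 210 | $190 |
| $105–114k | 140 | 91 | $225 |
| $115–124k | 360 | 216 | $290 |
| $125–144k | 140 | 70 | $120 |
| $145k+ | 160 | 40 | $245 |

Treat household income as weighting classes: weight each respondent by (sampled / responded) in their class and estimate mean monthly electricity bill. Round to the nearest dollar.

Class response rates: under $105k 210/300 = 70%, $105–114k 91/140 = 65%, $115–124k 216/360 = 60%, $125–144k 70/140 = 50%, $145k+ 40/160 = 25%.
Weighting each respondent by the inverse class response rate inflates each class back to its sampled size, so the class weight is n_sampled:
  under $105k: 300 × 190 = 57,000
  $105–114k: 140 × 225 = 31,500
  $115–124k: 360 × 290 = 104,400
  $125–144k: 140 × 120 = 16,800
  $145k+: 160 × 245 = 39,200
Adjusted estimate = 248,900 / 1,100 = 226.273 → $226.

$226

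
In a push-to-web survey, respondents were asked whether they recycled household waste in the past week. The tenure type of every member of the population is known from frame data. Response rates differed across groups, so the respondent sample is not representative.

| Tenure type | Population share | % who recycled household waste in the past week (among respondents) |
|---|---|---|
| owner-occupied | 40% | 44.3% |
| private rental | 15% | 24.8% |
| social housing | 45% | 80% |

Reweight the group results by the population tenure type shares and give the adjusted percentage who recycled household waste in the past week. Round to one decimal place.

Reweight to the known tenure type distribution:
  owner-occupied: 0.4 × 44.3 = 17.72
  private rental: 0.15 × 24.8 = 3.72
  social housing: 0.45 × 80 = 36
Post-stratified estimate = 57.44 → 57.4%.

57.4%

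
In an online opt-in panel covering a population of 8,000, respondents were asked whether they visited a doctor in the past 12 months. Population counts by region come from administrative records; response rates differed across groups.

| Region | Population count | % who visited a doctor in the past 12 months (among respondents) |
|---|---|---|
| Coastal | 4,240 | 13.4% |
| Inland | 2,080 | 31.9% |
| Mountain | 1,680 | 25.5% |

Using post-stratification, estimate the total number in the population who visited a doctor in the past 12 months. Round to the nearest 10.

1,660

Estimated count per cell = population count × respondent percentage:
  Coastal: 4,240 × 13.4% = 568.16
  Inland: 2,080 × 31.9% = 663.52
  Mountain: 1,680 × 25.5% = 428.4
Estimated total = 1660.08 → 1,660.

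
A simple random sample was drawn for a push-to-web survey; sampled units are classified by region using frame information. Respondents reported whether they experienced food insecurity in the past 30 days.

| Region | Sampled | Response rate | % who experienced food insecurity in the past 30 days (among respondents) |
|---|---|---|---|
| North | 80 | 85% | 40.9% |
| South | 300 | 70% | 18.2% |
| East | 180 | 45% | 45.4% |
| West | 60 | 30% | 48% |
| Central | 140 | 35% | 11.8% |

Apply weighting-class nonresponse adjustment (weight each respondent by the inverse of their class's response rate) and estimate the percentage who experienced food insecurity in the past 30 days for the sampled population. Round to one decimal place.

28.2%

Weighting each respondent by the inverse class response rate inflates each class back to its sampled size, so the class weight is n_sampled:
  North: 80 × 40.9 = 3272
  South: 300 × 18.2 = 5460
  East: 180 × 45.4 = 8172
  West: 60 × 48 = 2880
  Central: 140 × 11.8 = 1652
Adjusted estimate = 21,436 / 760 = 28.2053 → 28.2%.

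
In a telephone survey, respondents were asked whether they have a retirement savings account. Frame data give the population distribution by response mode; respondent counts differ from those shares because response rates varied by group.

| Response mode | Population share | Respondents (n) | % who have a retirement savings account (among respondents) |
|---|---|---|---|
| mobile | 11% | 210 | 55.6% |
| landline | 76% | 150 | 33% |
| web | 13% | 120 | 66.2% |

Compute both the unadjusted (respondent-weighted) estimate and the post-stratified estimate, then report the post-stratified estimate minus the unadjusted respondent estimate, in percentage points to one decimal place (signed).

Without adjustment, the pooled respondent share is:
  (210/480)×55.6 + (150/480)×33 + (120/480)×66.2 = 51.1875%
Post-stratified estimate weights by population shares:
  0.11×55.6 + 0.76×33 + 0.13×66.2 = 39.802%
Difference = 39.802 − 51.1875 = -11.3855 pp.

-11.4 percentage points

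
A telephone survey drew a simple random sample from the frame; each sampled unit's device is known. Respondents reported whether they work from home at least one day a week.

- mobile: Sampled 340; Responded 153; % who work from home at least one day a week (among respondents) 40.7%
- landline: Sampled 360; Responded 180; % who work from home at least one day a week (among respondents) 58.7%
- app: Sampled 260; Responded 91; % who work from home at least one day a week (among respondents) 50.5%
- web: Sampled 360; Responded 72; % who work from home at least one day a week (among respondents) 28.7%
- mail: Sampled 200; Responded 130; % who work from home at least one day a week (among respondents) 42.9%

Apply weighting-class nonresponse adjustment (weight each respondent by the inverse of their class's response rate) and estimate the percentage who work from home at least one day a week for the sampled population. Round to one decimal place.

44.1%

Response rates by class: mobile 153/340 = 45%, landline 180/360 = 50%, app 91/260 = 35%, web 72/360 = 20%, mail 130/200 = 65%.
With weight = n_sampled/n_responded per class, the weighted class total is n_sampled:
  mobile: 340 × 40.7 = 13838
  landline: 360 × 58.7 = 21,132
  app: 260 × 50.5 = 13,130
  web: 360 × 28.7 = 10,332
  mail: 200 × 42.9 = 8580
Adjusted estimate = 67,012 / 1,520 = 44.0868 → 44.1%.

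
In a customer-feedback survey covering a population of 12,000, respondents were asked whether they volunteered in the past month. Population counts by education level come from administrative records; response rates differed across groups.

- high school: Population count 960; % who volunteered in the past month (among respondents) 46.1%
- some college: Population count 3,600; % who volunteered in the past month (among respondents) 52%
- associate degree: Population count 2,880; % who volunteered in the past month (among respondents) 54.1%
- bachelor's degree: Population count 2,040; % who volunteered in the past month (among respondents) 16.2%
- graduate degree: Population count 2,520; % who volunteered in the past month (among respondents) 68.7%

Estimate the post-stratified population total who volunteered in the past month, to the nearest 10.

Estimated count per cell = population count × respondent percentage:
  high school: 960 × 46.1% = 442.56
  some college: 3,600 × 52% = 1872
  associate degree: 2,880 × 54.1% = 1558.08
  bachelor's degree: 2,040 × 16.2% = 330.48
  graduate degree: 2,520 × 68.7% = 1731.24
Estimated total = 5934.36 → 5,930.

5,930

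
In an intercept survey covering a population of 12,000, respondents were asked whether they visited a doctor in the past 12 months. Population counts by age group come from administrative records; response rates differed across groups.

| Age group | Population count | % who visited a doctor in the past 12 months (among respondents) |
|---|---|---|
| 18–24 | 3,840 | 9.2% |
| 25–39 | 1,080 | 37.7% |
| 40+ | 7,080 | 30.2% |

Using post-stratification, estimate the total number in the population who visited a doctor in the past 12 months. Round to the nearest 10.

2,900

Estimated count per cell = population count × respondent percentage:
  18–24: 3,840 × 9.2% = 353.28
  25–39: 1,080 × 37.7% = 407.16
  40+: 7,080 × 30.2% = 2138.16
Estimated total = 2898.6 → 2,900.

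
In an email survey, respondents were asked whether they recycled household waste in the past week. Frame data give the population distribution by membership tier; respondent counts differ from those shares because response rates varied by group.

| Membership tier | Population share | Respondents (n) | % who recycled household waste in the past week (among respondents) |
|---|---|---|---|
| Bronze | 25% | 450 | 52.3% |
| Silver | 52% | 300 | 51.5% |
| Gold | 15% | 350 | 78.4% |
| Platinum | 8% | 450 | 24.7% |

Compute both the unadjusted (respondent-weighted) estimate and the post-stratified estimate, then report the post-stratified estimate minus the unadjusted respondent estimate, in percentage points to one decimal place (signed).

Naive respondent-only estimate (weights = respondent counts):
  (450/1550)×52.3 + (300/1550)×51.5 + (350/1550)×78.4 + (450/1550)×24.7 = 50.0258%
Reweighting by population membership tier shares:
  0.25×52.3 + 0.52×51.5 + 0.15×78.4 + 0.08×24.7 = 53.591%
Difference = 53.591 − 50.0258 = 3.5652 pp.

+3.6 percentage points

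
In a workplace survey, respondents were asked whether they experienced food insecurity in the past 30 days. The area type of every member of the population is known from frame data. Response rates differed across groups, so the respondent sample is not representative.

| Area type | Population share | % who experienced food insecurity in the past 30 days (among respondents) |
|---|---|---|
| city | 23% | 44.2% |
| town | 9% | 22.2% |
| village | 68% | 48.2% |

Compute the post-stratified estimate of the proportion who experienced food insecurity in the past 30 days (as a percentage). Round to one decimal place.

Post-stratification weights by population share, not respondent share:
  city: 0.23 × 44.2 = 10.166
  town: 0.09 × 22.2 = 1.998
  village: 0.68 × 48.2 = 32.776
Post-stratified estimate = 44.94 → 44.9%.

44.9%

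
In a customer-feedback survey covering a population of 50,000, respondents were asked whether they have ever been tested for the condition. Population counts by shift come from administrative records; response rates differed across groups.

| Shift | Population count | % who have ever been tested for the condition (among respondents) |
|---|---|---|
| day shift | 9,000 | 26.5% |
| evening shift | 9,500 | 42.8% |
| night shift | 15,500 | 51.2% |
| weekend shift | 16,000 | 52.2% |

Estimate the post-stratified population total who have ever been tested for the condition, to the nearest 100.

22,700

Each cell contributes its population count × the respondent rate:
  day shift: 9,000 × 26.5% = 2385
  evening shift: 9,500 × 42.8% = 4066
  night shift: 15,500 × 51.2% = 7936
  weekend shift: 16,000 × 52.2% = 8352
Estimated total = 22,739 → 22,700.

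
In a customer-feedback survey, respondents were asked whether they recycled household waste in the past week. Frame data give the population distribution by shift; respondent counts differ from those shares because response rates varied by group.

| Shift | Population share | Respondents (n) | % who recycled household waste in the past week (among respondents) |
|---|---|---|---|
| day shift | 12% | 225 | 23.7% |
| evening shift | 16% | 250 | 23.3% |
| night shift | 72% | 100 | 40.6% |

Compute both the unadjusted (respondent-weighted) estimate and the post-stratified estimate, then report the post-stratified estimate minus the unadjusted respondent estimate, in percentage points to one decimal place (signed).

Without adjustment, the pooled respondent share is:
  (225/575)×23.7 + (250/575)×23.3 + (100/575)×40.6 = 26.4652%
Reweighting by population shift shares:
  0.12×23.7 + 0.16×23.3 + 0.72×40.6 = 35.804%
Difference = 35.804 − 26.4652 = 9.3388 pp.

+9.3 percentage points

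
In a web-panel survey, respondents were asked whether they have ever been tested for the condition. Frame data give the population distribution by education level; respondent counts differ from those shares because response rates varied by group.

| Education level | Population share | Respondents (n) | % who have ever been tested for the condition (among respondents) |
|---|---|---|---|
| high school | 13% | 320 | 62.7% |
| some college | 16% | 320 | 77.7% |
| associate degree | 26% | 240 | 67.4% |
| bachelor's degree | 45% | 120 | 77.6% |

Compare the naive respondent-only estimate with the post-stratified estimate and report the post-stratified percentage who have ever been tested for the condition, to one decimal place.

Without adjustment, the pooled respondent share is:
  (320/1000)×62.7 + (320/1000)×77.7 + (240/1000)×67.4 + (120/1000)×77.6 = 70.416%
Post-stratified estimate weights by population shares:
  0.13×62.7 + 0.16×77.7 + 0.26×67.4 + 0.45×77.6 = 73.027%

73.0%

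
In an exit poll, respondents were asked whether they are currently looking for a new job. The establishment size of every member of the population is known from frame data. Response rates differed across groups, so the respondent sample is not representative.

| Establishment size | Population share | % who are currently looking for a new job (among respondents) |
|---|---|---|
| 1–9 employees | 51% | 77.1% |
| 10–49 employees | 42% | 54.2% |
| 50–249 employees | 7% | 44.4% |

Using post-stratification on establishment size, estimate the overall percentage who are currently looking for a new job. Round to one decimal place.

Post-stratification weights by population share, not respondent share:
  1–9 employees: 0.51 × 77.1 = 39.321
  10–49 employees: 0.42 × 54.2 = 22.764
  50–249 employees: 0.07 × 44.4 = 3.108
Post-stratified estimate = 65.193 → 65.2%.

65.2%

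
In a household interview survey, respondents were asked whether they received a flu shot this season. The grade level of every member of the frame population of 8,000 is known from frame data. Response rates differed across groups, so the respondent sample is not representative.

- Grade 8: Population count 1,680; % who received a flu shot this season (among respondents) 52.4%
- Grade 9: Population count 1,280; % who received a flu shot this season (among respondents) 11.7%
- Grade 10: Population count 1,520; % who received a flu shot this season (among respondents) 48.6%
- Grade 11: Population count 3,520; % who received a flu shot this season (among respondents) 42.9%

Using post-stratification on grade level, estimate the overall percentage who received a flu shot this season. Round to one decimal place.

41.0%

Post-stratification weights by population share, not respondent share:
  Grade 8: (1,680/8,000) × 52.4 = 11.004
  Grade 9: (1,280/8,000) × 11.7 = 1.872
  Grade 10: (1,520/8,000) × 48.6 = 9.234
  Grade 11: (3,520/8,000) × 42.9 = 18.876
Post-stratified estimate = 40.986 → 41.0%.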